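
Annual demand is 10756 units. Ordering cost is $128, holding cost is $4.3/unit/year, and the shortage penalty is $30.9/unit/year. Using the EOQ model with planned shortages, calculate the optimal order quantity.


Formula: EOQ* = sqrt(2DS/H) * sqrt((H+P)/P)
Base EOQ = sqrt(2*10756*128/4.3) = 800.22 units
Correction = sqrt((4.3+30.9)/30.9) = 1.06731
EOQ* = 800.22 * 1.06731 = 854.1 units

854.1 units


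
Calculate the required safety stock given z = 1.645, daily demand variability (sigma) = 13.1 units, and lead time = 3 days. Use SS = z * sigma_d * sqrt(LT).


Formula: SS = z * sigma_d * sqrt(LT)
sqrt(LT) = sqrt(3) = 1.7321
SS = 1.645 * 13.1 * 1.7321
SS = 37.3 units

37.3 units


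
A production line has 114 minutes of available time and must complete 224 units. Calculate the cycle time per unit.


Formula: CT = Available Time / Number of Units
CT = 114 min / 224 units
CT = 0.51 min/unit

0.51 min/unit


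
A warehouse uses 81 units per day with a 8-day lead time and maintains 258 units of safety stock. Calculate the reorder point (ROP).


Formula: ROP = (Daily Demand * Lead Time) + Safety Stock
Demand during lead time = 81 * 8 = 648 units
ROP = 648 + 258 = 906 units

906 units


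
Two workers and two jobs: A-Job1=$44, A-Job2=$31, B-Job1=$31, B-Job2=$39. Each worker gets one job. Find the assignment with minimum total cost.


Option 1: A->1 + B->2 = $44 + $39 = $83
Option 2: A->2 + B->1 = $31 + $31 = $62
Min cost = min($83, $62) = $62

$62


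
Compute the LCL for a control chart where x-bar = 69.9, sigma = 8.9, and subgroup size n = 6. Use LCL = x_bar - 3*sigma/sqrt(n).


LCL = 69.9 - 3 * 8.9 / sqrt(6)

59.0


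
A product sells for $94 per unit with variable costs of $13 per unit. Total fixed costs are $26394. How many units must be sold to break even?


Formula: BEQ = Fixed Costs / (Price - Variable Cost)
Contribution margin = $94 - $13 = $81/unit
BEQ = ceil($26394 / $81/unit) = ceil(325.85) = 326 units

326 units


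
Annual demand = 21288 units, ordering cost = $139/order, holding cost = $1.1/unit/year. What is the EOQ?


Formula: EOQ = sqrt(2 * D * S / H)
Numerator: 2 * 21288 * 139 = 5918064
2DS/H = 5918064 / 1.1 = 5380058.2
EOQ = sqrt(5380058.2) = 2319.5 units

2319.5 units


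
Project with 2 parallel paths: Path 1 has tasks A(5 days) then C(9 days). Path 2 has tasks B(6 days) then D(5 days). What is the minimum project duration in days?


Path 1 = 5 + 9 = 14 days
Path 2 = 6 + 5 = 11 days
Duration = max(14, 11) = 14 days

14 days


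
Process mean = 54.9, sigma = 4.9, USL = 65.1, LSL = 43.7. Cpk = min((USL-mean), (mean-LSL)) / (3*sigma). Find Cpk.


Cpu = (65.1 - 54.9) / (3 * 4.9) = 0.69
Cpl = (54.9 - 43.7) / (3 * 4.9) = 0.76
Cpk = min(0.69, 0.76) = 0.69

0.69


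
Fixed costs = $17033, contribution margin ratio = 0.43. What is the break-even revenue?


Formula: BER = Fixed Costs / Contribution Margin Ratio
BER = $17033 / 0.43
BER = $39611.63 (to the nearest cent)

$39611.63


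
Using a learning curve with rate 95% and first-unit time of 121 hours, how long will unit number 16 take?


Formula: T_n = T_1 * (learning_rate)^(log2(n)) where learning_rate = rate/100
Doublings = log2(16) = 4
T_n = 121 * 0.95^4
T_n = 121 * 0.8145 = 98.6 hours

98.6 hours


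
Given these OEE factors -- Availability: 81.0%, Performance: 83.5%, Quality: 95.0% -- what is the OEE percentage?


Formula: OEE = Availability * Performance * Quality / 10000
A * P = 81.0% * 83.5% / 100 = 67.64%
OEE = 67.64% * 95.0% / 100 = 64.3%

64.3%


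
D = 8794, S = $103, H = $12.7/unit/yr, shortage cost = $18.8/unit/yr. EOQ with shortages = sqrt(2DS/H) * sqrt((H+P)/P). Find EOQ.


Formula: EOQ* = sqrt(2DS/H) * sqrt((H+P)/P)
Base EOQ = sqrt(2*8794*103/12.7) = 377.68 units
Correction = sqrt((12.7+18.8)/18.8) = 1.29442
EOQ* = 377.68 * 1.29442 = 488.9 units

488.9 units


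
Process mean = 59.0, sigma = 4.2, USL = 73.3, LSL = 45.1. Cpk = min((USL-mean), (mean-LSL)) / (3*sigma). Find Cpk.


Cpu = (73.3 - 59.0) / (3 * 4.2) = 1.13
Cpl = (59.0 - 45.1) / (3 * 4.2) = 1.1
Cpk = min(1.13, 1.1) = 1.1

1.1


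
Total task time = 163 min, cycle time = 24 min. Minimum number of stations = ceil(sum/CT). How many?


Formula: N_min = ceil(Sum of Task Times / Cycle Time)
N_min = ceil(163 min / 24 min) = ceil(6.7917)
N_min = 7 stations

7


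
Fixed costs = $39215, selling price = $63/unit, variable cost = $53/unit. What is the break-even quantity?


Formula: BEQ = Fixed Costs / (Price - Variable Cost)
Contribution margin = $63 - $53 = $10/unit
BEQ = ceil($39215 / $10/unit) = ceil(3921.5) = 3922 units

3922 units


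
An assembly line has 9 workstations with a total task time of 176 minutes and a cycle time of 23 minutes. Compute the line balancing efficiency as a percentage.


Formula: Efficiency = Sum of Task Times / (N_stations * CT) * 100
Total station capacity = 9 stations * 23 min = 207 min
Efficiency = 176 / 207 * 100 = 85.0%

85.0%


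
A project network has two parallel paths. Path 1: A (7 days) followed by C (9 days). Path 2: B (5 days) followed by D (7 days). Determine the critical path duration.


Path 1 = 7 + 9 = 16 days
Path 2 = 5 + 7 = 12 days
Duration = max(16, 12) = 16 days

16 days


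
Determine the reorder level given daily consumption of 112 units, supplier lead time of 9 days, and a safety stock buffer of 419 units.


Formula: ROP = (Daily Demand * Lead Time) + Safety Stock
Demand during lead time = 112 * 9 = 1008 units
ROP = 1008 + 419 = 1427 units

1427 units


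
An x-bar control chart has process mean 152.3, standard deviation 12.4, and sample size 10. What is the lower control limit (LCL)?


LCL = 152.3 - 3 * 12.4 / sqrt(10)

140.54


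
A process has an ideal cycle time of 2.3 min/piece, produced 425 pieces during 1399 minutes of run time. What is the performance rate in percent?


Formula: Performance = (Ideal CT * Total Count) / Run Time * 100
Ideal output time = 2.3 * 425 = 977.5 min
Performance = 977.5 / 1399 * 100 = 69.9%

69.9%


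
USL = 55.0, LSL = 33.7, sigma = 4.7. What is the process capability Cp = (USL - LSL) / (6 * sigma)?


Cp = (55.0 - 33.7) / (6 * 4.7)

0.76


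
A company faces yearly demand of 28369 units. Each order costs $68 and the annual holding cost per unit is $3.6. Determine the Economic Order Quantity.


Formula: EOQ = sqrt(2 * D * S / H)
Numerator: 2 * 28369 * 68 = 3858184
2DS/H = 3858184 / 3.6 = 1071717.8
EOQ = sqrt(1071717.8) = 1035.2 units

1035.2 units


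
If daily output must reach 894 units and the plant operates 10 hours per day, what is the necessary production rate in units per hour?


Formula: Production Rate = Daily Demand / Available Hours
Rate = 894 units/day / 10 hours/day
Rate = 89.4 units/hour

89.4 units/hour


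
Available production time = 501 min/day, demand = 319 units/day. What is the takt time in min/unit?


Formula: Takt Time = Available Production Time / Customer Demand
Takt = 501 min/day / 319 units/day
Takt = 1.57 min/unit

1.57 min/unit


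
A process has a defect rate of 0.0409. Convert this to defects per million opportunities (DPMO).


DPMO = defect_rate * 1000000 = 0.0409 * 1000000

40900


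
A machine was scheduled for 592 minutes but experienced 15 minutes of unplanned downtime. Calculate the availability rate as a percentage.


Formula: Availability = (Planned Time - Downtime) / Planned Time * 100
Uptime = 592 - 15 = 577 min
Availability = 577 / 592 * 100 = 97.5%

97.5%


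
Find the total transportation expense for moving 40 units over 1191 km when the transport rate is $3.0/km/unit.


TC = dist * cost * units = 1191 * 3.0 * 40 = $142920.00

$142920.00


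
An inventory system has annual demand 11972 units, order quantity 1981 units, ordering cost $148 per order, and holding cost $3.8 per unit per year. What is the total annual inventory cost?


TC = 11972/1981 * 148 + 1981/2 * 3.8

$4658.33


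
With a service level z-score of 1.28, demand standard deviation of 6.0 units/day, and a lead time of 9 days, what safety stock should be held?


Formula: SS = z * sigma_d * sqrt(LT)
sqrt(LT) = sqrt(9) = 3.0
SS = 1.28 * 6.0 * 3.0
SS = 23.0 units

23.0 units


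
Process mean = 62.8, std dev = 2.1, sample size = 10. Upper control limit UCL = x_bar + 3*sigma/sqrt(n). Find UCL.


UCL = 62.8 + 3 * 2.1 / sqrt(10)

64.79


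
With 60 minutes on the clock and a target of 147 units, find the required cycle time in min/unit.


Formula: CT = Available Time / Number of Units
CT = 60 min / 147 units
CT = 0.41 min/unit

0.41 min/unit


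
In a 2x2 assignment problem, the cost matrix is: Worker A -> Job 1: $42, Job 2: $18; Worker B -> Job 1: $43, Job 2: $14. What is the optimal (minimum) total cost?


Option 1: A->1 + B->2 = $42 + $14 = $56
Option 2: A->2 + B->1 = $18 + $43 = $61
Min cost = min($56, $61) = $56

$56


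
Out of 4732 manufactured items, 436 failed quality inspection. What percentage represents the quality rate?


Formula: Quality Rate = Good Pieces / Total Pieces * 100
Good pieces = 4732 - 436 = 4296
QR = 4296 / 4732 * 100 = 90.8%

90.8%


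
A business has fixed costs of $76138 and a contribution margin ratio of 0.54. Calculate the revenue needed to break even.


Formula: BER = Fixed Costs / Contribution Margin Ratio
BER = $76138 / 0.54
BER = $140996.30 (to the nearest cent)

$140996.30


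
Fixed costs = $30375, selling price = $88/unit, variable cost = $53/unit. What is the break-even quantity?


Formula: BEQ = Fixed Costs / (Price - Variable Cost)
Contribution margin = $88 - $53 = $35/unit
BEQ = ceil($30375 / $35/unit) = ceil(867.86) = 868 units

868 units


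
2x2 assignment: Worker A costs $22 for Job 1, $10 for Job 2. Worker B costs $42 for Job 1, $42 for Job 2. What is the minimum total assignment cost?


Option 1: A->1 + B->2 = $22 + $42 = $64
Option 2: A->2 + B->1 = $10 + $42 = $52
Min cost = min($64, $52) = $52

$52


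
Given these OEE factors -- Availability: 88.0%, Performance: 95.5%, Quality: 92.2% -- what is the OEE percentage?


Formula: OEE = Availability * Performance * Quality / 10000
A * P = 88.0% * 95.5% / 100 = 84.04%
OEE = 84.04% * 92.2% / 100 = 77.5%

77.5%


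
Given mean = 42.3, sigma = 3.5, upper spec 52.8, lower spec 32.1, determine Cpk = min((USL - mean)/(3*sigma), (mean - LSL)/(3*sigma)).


Cpu = (52.8 - 42.3) / (3 * 3.5) = 1.0
Cpl = (42.3 - 32.1) / (3 * 3.5) = 0.97
Cpk = min(1.0, 0.97) = 0.97

0.97


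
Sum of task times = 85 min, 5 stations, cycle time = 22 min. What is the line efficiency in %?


Formula: Efficiency = Sum of Task Times / (N_stations * CT) * 100
Total station capacity = 5 stations * 22 min = 110 min
Efficiency = 85 / 110 * 100 = 77.3%

77.3%


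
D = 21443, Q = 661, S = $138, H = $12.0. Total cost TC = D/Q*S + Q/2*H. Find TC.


TC = 21443/661 * 138 + 661/2 * 12.0

$8442.75


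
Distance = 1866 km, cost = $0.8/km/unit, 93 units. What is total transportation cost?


TC = dist * cost * units = 1866 * 0.8 * 93 = $138830.40

$138830.40


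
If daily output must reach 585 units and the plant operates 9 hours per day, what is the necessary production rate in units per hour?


Formula: Production Rate = Daily Demand / Available Hours
Rate = 585 units/day / 9 hours/day
Rate = 65.0 units/hour

65.0 units/hour


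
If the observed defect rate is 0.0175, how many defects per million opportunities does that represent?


DPMO = defect_rate * 1000000 = 0.0175 * 1000000

17500


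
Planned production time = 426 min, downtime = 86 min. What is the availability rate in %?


Formula: Availability = (Planned Time - Downtime) / Planned Time * 100
Uptime = 426 - 86 = 340 min
Availability = 340 / 426 * 100 = 79.8%

79.8%


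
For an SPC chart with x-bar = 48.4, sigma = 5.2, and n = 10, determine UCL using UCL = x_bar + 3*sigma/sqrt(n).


UCL = 48.4 + 3 * 5.2 / sqrt(10)

53.33


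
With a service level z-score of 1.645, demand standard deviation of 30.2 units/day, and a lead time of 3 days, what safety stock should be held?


Formula: SS = z * sigma_d * sqrt(LT)
sqrt(LT) = sqrt(3) = 1.7321
SS = 1.645 * 30.2 * 1.7321
SS = 86.0 units

86.0 units


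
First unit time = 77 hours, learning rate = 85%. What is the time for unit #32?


Formula: T_n = T_1 * (learning_rate)^(log2(n)) where learning_rate = rate/100
Doublings = log2(32) = 5
T_n = 77 * 0.85^5
T_n = 77 * 0.4437 = 34.2 hours

34.2 hours


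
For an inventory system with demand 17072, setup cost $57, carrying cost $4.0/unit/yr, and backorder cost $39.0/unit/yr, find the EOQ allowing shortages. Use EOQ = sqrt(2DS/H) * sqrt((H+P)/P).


Formula: EOQ* = sqrt(2DS/H) * sqrt((H+P)/P)
Base EOQ = sqrt(2*17072*57/4.0) = 697.53 units
Correction = sqrt((4.0+39.0)/39.0) = 1.05003
EOQ* = 697.53 * 1.05003 = 732.4 units

732.4 units


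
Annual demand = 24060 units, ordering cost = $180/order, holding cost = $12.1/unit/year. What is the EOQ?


Formula: EOQ = sqrt(2 * D * S / H)
Numerator: 2 * 24060 * 180 = 8661600
2DS/H = 8661600 / 12.1 = 715834.7
EOQ = sqrt(715834.7) = 846.1 units

846.1 units


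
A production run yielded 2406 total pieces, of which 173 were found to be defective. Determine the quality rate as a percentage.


Formula: Quality Rate = Good Pieces / Total Pieces * 100
Good pieces = 2406 - 173 = 2233
QR = 2233 / 2406 * 100 = 92.8%

92.8%


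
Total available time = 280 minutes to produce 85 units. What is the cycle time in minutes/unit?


Formula: CT = Available Time / Number of Units
CT = 280 min / 85 units
CT = 3.29 min/unit

3.29 min/unit


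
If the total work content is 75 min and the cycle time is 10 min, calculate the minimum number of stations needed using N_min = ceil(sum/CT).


Formula: N_min = ceil(Sum of Task Times / Cycle Time)
N_min = ceil(75 min / 10 min) = ceil(7.5)
N_min = 8 stations

8


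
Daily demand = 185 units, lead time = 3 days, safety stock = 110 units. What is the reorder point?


Formula: ROP = (Daily Demand * Lead Time) + Safety Stock
Demand during lead time = 185 * 3 = 555 units
ROP = 555 + 110 = 665 units

665 units


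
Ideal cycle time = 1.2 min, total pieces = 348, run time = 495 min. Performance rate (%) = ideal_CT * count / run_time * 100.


Formula: Performance = (Ideal CT * Total Count) / Run Time * 100
Ideal output time = 1.2 * 348 = 417.6 min
Performance = 417.6 / 495 * 100 = 84.4%

84.4%


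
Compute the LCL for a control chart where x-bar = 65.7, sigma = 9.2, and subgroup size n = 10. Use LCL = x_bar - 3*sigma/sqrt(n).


LCL = 65.7 - 3 * 9.2 / sqrt(10)

56.97


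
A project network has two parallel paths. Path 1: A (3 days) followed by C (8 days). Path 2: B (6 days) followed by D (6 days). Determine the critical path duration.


Path 1 = 3 + 8 = 11 days
Path 2 = 6 + 6 = 12 days
Duration = max(11, 12) = 12 days

12 days


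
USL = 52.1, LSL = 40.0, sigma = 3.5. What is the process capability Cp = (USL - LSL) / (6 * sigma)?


Cp = (52.1 - 40.0) / (6 * 3.5)

0.58


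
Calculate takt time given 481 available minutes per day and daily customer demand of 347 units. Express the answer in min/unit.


Formula: Takt Time = Available Production Time / Customer Demand
Takt = 481 min/day / 347 units/day
Takt = 1.39 min/unit

1.39 min/unit


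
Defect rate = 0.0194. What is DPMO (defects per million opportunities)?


DPMO = defect_rate * 1000000 = 0.0194 * 1000000

19400


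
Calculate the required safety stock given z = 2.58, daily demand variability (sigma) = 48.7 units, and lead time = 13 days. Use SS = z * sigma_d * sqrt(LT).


Formula: SS = z * sigma_d * sqrt(LT)
sqrt(LT) = sqrt(13) = 3.6056
SS = 2.58 * 48.7 * 3.6056
SS = 453.0 units

453.0 units


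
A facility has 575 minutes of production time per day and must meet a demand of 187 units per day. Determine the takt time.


Formula: Takt Time = Available Production Time / Customer Demand
Takt = 575 min/day / 187 units/day
Takt = 3.07 min/unit

3.07 min/unit


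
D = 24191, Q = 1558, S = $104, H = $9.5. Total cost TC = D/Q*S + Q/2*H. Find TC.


TC = 24191/1558 * 104 + 1558/2 * 9.5

$9015.30


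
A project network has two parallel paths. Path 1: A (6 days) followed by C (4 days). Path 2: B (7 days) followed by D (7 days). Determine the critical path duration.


Path 1 = 6 + 4 = 10 days
Path 2 = 7 + 7 = 14 days
Duration = max(10, 14) = 14 days

14 days


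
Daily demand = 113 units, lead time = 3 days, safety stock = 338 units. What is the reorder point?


Formula: ROP = (Daily Demand * Lead Time) + Safety Stock
Demand during lead time = 113 * 3 = 339 units
ROP = 339 + 338 = 677 units

677 units


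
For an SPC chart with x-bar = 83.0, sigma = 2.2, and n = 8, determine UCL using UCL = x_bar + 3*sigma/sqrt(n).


UCL = 83.0 + 3 * 2.2 / sqrt(8)

85.33


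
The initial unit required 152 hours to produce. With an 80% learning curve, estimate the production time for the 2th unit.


Formula: T_n = T_1 * (learning_rate)^(log2(n)) where learning_rate = rate/100
Doublings = log2(2) = 1
T_n = 152 * 0.8^1
T_n = 152 * 0.8 = 121.6 hours

121.6 hours


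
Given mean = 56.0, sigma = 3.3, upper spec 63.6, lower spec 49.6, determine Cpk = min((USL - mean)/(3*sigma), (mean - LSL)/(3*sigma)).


Cpu = (63.6 - 56.0) / (3 * 3.3) = 0.77
Cpl = (56.0 - 49.6) / (3 * 3.3) = 0.65
Cpk = min(0.77, 0.65) = 0.65

0.65


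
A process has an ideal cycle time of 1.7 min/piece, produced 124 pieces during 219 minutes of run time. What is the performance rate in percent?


Formula: Performance = (Ideal CT * Total Count) / Run Time * 100
Ideal output time = 1.7 * 124 = 210.8 min
Performance = 210.8 / 219 * 100 = 96.3%

96.3%


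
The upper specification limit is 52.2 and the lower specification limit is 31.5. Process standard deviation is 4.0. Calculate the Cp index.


Cp = (52.2 - 31.5) / (6 * 4.0)

0.86


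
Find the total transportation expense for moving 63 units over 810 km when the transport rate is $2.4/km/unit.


TC = dist * cost * units = 810 * 2.4 * 63 = $122472.00

$122472.00


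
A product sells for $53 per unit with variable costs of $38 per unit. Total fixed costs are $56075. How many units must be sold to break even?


Formula: BEQ = Fixed Costs / (Price - Variable Cost)
Contribution margin = $53 - $38 = $15/unit
BEQ = ceil($56075 / $15/unit) = ceil(3738.33) = 3739 units

3739 units


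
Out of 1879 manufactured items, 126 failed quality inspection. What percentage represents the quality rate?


Formula: Quality Rate = Good Pieces / Total Pieces * 100
Good pieces = 1879 - 126 = 1753
QR = 1753 / 1879 * 100 = 93.3%

93.3%


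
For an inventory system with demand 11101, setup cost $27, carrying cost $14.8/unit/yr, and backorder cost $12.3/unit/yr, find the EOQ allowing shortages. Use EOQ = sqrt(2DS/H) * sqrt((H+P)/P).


Formula: EOQ* = sqrt(2DS/H) * sqrt((H+P)/P)
Base EOQ = sqrt(2*11101*27/14.8) = 201.26 units
Correction = sqrt((14.8+12.3)/12.3) = 1.48434
EOQ* = 201.26 * 1.48434 = 298.7 units

298.7 units


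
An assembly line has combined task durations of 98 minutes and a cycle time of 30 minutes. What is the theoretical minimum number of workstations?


Formula: N_min = ceil(Sum of Task Times / Cycle Time)
N_min = ceil(98 min / 30 min) = ceil(3.2667)
N_min = 4 stations

4


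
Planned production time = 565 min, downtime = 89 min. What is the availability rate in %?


Formula: Availability = (Planned Time - Downtime) / Planned Time * 100
Uptime = 565 - 89 = 476 min
Availability = 476 / 565 * 100 = 84.2%

84.2%


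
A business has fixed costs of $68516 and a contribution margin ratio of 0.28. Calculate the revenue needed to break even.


Formula: BER = Fixed Costs / Contribution Margin Ratio
BER = $68516 / 0.28
BER = $244700.00 (to the nearest cent)

$244700.00


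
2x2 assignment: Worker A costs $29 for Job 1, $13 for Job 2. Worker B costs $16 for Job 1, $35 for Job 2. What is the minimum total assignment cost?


Option 1: A->1 + B->2 = $29 + $35 = $64
Option 2: A->2 + B->1 = $13 + $16 = $29
Min cost = min($64, $29) = $29

$29


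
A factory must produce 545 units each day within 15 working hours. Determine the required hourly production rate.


Formula: Production Rate = Daily Demand / Available Hours
Rate = 545 units/day / 15 hours/day
Rate = 36.3 units/hour

36.3 units/hour


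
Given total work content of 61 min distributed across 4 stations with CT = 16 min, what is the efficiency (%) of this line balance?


Formula: Efficiency = Sum of Task Times / (N_stations * CT) * 100
Total station capacity = 4 stations * 16 min = 64 min
Efficiency = 61 / 64 * 100 = 95.3%

95.3%


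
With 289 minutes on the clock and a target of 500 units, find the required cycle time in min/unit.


Formula: CT = Available Time / Number of Units
CT = 289 min / 500 units
CT = 0.58 min/unit

0.58 min/unit


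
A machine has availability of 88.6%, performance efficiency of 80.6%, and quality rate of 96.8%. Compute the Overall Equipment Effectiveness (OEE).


Formula: OEE = Availability * Performance * Quality / 10000
A * P = 88.6% * 80.6% / 100 = 71.41%
OEE = 71.41% * 96.8% / 100 = 69.1%

69.1%


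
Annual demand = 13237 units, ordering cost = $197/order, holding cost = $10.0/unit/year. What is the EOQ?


Formula: EOQ = sqrt(2 * D * S / H)
Numerator: 2 * 13237 * 197 = 5215378
2DS/H = 5215378 / 10.0 = 521537.8
EOQ = sqrt(521537.8) = 722.2 units

722.2 units


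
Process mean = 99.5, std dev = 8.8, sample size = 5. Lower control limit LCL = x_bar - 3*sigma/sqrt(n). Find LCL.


LCL = 99.5 - 3 * 8.8 / sqrt(5)

87.69


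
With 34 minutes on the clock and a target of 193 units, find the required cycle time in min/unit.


Formula: CT = Available Time / Number of Units
CT = 34 min / 193 units
CT = 0.18 min/unit

0.18 min/unit


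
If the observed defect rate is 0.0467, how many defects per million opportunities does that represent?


DPMO = defect_rate * 1000000 = 0.0467 * 1000000

46700


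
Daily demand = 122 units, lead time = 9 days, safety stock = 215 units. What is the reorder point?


Formula: ROP = (Daily Demand * Lead Time) + Safety Stock
Demand during lead time = 122 * 9 = 1098 units
ROP = 1098 + 215 = 1313 units

1313 units


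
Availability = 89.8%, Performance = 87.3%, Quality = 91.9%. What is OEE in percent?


Formula: OEE = Availability * Performance * Quality / 10000
A * P = 89.8% * 87.3% / 100 = 78.4%
OEE = 78.4% * 91.9% / 100 = 72.0%

72.0%


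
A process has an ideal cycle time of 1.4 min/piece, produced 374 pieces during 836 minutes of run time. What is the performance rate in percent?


Formula: Performance = (Ideal CT * Total Count) / Run Time * 100
Ideal output time = 1.4 * 374 = 523.6 min
Performance = 523.6 / 836 * 100 = 62.6%

62.6%


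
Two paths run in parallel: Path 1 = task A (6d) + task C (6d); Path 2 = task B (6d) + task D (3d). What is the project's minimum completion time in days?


Path 1 = 6 + 6 = 12 days
Path 2 = 6 + 3 = 9 days
Duration = max(12, 9) = 12 days

12 days


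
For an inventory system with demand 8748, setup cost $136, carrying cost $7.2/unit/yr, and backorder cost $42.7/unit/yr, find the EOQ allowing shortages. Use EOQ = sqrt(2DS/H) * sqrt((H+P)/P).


Formula: EOQ* = sqrt(2DS/H) * sqrt((H+P)/P)
Base EOQ = sqrt(2*8748*136/7.2) = 574.87 units
Correction = sqrt((7.2+42.7)/42.7) = 1.08103
EOQ* = 574.87 * 1.08103 = 621.5 units

621.5 units


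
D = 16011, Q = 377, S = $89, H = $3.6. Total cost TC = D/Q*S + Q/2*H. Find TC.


TC = 16011/377 * 89 + 377/2 * 3.6

$4458.39


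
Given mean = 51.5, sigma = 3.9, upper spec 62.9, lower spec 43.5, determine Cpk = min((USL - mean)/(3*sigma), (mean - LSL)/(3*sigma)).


Cpu = (62.9 - 51.5) / (3 * 3.9) = 0.97
Cpl = (51.5 - 43.5) / (3 * 3.9) = 0.68
Cpk = min(0.97, 0.68) = 0.68

0.68


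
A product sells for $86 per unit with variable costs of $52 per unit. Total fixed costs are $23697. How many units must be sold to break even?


Formula: BEQ = Fixed Costs / (Price - Variable Cost)
Contribution margin = $86 - $52 = $34/unit
BEQ = ceil($23697 / $34/unit) = ceil(696.97) = 697 units

697 units


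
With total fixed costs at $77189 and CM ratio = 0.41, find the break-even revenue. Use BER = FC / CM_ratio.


Formula: BER = Fixed Costs / Contribution Margin Ratio
BER = $77189 / 0.41
BER = $188265.85 (to the nearest cent)

$188265.85


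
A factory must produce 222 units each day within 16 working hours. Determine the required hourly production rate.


Formula: Production Rate = Daily Demand / Available Hours
Rate = 222 units/day / 16 hours/day
Rate = 13.9 units/hour

13.9 units/hour


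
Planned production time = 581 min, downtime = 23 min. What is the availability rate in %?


Formula: Availability = (Planned Time - Downtime) / Planned Time * 100
Uptime = 581 - 23 = 558 min
Availability = 558 / 581 * 100 = 96.0%

96.0%


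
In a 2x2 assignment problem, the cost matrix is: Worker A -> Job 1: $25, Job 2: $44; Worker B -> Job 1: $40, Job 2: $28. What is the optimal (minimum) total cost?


Option 1: A->1 + B->2 = $25 + $28 = $53
Option 2: A->2 + B->1 = $44 + $40 = $84
Min cost = min($53, $84) = $53

$53


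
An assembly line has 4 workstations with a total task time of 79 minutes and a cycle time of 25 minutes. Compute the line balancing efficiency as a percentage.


Formula: Efficiency = Sum of Task Times / (N_stations * CT) * 100
Total station capacity = 4 stations * 25 min = 100 min
Efficiency = 79 / 100 * 100 = 79.0%

79.0%


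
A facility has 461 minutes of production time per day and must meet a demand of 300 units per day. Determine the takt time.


Formula: Takt Time = Available Production Time / Customer Demand
Takt = 461 min/day / 300 units/day
Takt = 1.54 min/unit

1.54 min/unit


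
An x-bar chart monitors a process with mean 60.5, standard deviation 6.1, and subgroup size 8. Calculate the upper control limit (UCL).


UCL = 60.5 + 3 * 6.1 / sqrt(8)

66.97


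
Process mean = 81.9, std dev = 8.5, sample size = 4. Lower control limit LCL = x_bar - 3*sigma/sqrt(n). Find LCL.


LCL = 81.9 - 3 * 8.5 / sqrt(4)

69.15


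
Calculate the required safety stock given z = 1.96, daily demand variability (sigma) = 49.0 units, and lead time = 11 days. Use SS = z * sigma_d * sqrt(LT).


Formula: SS = z * sigma_d * sqrt(LT)
sqrt(LT) = sqrt(11) = 3.3166
SS = 1.96 * 49.0 * 3.3166
SS = 318.5 units

318.5 units


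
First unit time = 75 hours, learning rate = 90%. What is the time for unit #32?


Formula: T_n = T_1 * (learning_rate)^(log2(n)) where learning_rate = rate/100
Doublings = log2(32) = 5
T_n = 75 * 0.9^5
T_n = 75 * 0.5905 = 44.3 hours

44.3 hours


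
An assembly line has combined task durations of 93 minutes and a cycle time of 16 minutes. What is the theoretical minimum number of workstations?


Formula: N_min = ceil(Sum of Task Times / Cycle Time)
N_min = ceil(93 min / 16 min) = ceil(5.8125)
N_min = 6 stations

6


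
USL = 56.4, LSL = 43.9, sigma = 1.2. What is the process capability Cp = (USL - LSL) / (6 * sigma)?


Cp = (56.4 - 43.9) / (6 * 1.2)

1.74


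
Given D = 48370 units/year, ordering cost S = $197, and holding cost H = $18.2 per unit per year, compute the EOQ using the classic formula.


Formula: EOQ = sqrt(2 * D * S / H)
Numerator: 2 * 48370 * 197 = 19057780
2DS/H = 19057780 / 18.2 = 1047130.8
EOQ = sqrt(1047130.8) = 1023.3 units

1023.3 units


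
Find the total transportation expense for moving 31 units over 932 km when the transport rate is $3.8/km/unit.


TC = dist * cost * units = 932 * 3.8 * 31 = $109789.60

$109789.60


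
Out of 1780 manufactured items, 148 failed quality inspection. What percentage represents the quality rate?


Formula: Quality Rate = Good Pieces / Total Pieces * 100
Good pieces = 1780 - 148 = 1632
QR = 1632 / 1780 * 100 = 91.7%

91.7%


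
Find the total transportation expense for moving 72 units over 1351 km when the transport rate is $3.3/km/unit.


TC = dist * cost * units = 1351 * 3.3 * 72 = $320997.60

$320997.60


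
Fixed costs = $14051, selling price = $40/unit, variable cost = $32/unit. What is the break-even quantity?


Formula: BEQ = Fixed Costs / (Price - Variable Cost)
Contribution margin = $40 - $32 = $8/unit
BEQ = ceil($14051 / $8/unit) = ceil(1756.38) = 1757 units

1757 units


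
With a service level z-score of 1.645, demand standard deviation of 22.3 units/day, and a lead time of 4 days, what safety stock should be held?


Formula: SS = z * sigma_d * sqrt(LT)
sqrt(LT) = sqrt(4) = 2.0
SS = 1.645 * 22.3 * 2.0
SS = 73.4 units

73.4 units


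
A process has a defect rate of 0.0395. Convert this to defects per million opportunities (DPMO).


DPMO = defect_rate * 1000000 = 0.0395 * 1000000

39500


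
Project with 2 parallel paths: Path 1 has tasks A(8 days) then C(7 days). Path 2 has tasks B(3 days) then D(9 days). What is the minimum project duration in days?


Path 1 = 8 + 7 = 15 days
Path 2 = 3 + 9 = 12 days
Duration = max(15, 12) = 15 days

15 days


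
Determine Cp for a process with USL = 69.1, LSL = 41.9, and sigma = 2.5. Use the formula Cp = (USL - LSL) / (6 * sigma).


Cp = (69.1 - 41.9) / (6 * 2.5)

1.81


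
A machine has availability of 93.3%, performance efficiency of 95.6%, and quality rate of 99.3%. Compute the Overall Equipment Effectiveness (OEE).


Formula: OEE = Availability * Performance * Quality / 10000
A * P = 93.3% * 95.6% / 100 = 89.19%
OEE = 89.19% * 99.3% / 100 = 88.6%

88.6%


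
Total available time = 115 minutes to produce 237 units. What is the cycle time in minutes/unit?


Formula: CT = Available Time / Number of Units
CT = 115 min / 237 units
CT = 0.49 min/unit

0.49 min/unit


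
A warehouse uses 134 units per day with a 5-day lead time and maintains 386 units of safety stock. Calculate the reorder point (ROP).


Formula: ROP = (Daily Demand * Lead Time) + Safety Stock
Demand during lead time = 134 * 5 = 670 units
ROP = 670 + 386 = 1056 units

1056 units


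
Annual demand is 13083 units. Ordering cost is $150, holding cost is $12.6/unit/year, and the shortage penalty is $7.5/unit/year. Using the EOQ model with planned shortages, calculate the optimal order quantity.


Formula: EOQ* = sqrt(2DS/H) * sqrt((H+P)/P)
Base EOQ = sqrt(2*13083*150/12.6) = 558.12 units
Correction = sqrt((12.6+7.5)/7.5) = 1.63707
EOQ* = 558.12 * 1.63707 = 913.7 units

913.7 units


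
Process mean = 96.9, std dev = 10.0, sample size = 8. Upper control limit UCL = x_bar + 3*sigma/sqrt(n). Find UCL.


UCL = 96.9 + 3 * 10.0 / sqrt(8)

107.51


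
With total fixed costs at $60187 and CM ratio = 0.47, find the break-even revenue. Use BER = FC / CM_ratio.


Formula: BER = Fixed Costs / Contribution Margin Ratio
BER = $60187 / 0.47
BER = $128057.45 (to the nearest cent)

$128057.45


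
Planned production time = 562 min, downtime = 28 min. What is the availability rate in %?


Formula: Availability = (Planned Time - Downtime) / Planned Time * 100
Uptime = 562 - 28 = 534 min
Availability = 534 / 562 * 100 = 95.0%

95.0%


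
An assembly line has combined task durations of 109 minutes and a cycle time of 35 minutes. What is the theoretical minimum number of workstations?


Formula: N_min = ceil(Sum of Task Times / Cycle Time)
N_min = ceil(109 min / 35 min) = ceil(3.1143)
N_min = 4 stations

4


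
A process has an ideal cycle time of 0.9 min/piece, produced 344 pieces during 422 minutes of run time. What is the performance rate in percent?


Formula: Performance = (Ideal CT * Total Count) / Run Time * 100
Ideal output time = 0.9 * 344 = 309.6 min
Performance = 309.6 / 422 * 100 = 73.4%

73.4%


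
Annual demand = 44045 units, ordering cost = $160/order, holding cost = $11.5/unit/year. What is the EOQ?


Formula: EOQ = sqrt(2 * D * S / H)
Numerator: 2 * 44045 * 160 = 14094400
2DS/H = 14094400 / 11.5 = 1225600.0
EOQ = sqrt(1225600.0) = 1107.1 units

1107.1 units


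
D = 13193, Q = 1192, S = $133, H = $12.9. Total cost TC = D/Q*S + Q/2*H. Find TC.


TC = 13193/1192 * 133 + 1192/2 * 12.9

$9160.44


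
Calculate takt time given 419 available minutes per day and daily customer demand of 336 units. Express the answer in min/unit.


Formula: Takt Time = Available Production Time / Customer Demand
Takt = 419 min/day / 336 units/day
Takt = 1.25 min/unit

1.25 min/unit


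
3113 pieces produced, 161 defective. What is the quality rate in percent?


Formula: Quality Rate = Good Pieces / Total Pieces * 100
Good pieces = 3113 - 161 = 2952
QR = 2952 / 3113 * 100 = 94.8%

94.8%


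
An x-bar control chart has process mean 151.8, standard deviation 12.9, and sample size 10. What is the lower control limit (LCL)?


LCL = 151.8 - 3 * 12.9 / sqrt(10)

139.56


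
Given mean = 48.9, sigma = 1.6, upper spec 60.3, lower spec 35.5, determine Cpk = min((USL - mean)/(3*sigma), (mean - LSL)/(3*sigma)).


Cpu = (60.3 - 48.9) / (3 * 1.6) = 2.38
Cpl = (48.9 - 35.5) / (3 * 1.6) = 2.79
Cpk = min(2.38, 2.79) = 2.38

2.38


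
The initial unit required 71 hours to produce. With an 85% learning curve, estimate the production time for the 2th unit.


Formula: T_n = T_1 * (learning_rate)^(log2(n)) where learning_rate = rate/100
Doublings = log2(2) = 1
T_n = 71 * 0.85^1
T_n = 71 * 0.85 = 60.4 hours

60.4 hours


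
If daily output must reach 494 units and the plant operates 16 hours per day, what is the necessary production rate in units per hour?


Formula: Production Rate = Daily Demand / Available Hours
Rate = 494 units/day / 16 hours/day
Rate = 30.9 units/hour

30.9 units/hour


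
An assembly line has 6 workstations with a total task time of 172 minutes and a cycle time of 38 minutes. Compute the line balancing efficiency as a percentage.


Formula: Efficiency = Sum of Task Times / (N_stations * CT) * 100
Total station capacity = 6 stations * 38 min = 228 min
Efficiency = 172 / 228 * 100 = 75.4%

75.4%


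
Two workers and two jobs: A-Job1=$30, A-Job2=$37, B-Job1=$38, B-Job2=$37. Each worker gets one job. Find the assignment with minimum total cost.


Option 1: A->1 + B->2 = $30 + $37 = $67
Option 2: A->2 + B->1 = $37 + $38 = $75
Min cost = min($67, $75) = $67

$67


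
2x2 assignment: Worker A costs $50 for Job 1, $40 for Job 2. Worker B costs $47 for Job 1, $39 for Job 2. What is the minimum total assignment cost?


Option 1: A->1 + B->2 = $50 + $39 = $89
Option 2: A->2 + B->1 = $40 + $47 = $87
Min cost = min($89, $87) = $87

$87


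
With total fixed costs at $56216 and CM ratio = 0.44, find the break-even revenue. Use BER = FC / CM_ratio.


Formula: BER = Fixed Costs / Contribution Margin Ratio
BER = $56216 / 0.44
BER = $127763.64 (to the nearest cent)

$127763.64


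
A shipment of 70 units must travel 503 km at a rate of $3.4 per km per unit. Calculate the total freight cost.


TC = dist * cost * units = 503 * 3.4 * 70 = $119714.00

$119714.00


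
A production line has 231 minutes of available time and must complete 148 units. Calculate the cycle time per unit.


Formula: CT = Available Time / Number of Units
CT = 231 min / 148 units
CT = 1.56 min/unit

1.56 min/unit


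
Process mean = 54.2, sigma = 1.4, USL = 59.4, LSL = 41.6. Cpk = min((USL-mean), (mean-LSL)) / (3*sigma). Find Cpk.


Cpu = (59.4 - 54.2) / (3 * 1.4) = 1.24
Cpl = (54.2 - 41.6) / (3 * 1.4) = 3.0
Cpk = min(1.24, 3.0) = 1.24

1.24


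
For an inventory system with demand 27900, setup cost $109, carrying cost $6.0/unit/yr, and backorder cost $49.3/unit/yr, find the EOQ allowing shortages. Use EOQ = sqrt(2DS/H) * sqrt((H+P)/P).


Formula: EOQ* = sqrt(2DS/H) * sqrt((H+P)/P)
Base EOQ = sqrt(2*27900*109/6.0) = 1006.83 units
Correction = sqrt((6.0+49.3)/49.3) = 1.05911
EOQ* = 1006.83 * 1.05911 = 1066.3 units

1066.3 units


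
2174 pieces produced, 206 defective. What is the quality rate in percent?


Formula: Quality Rate = Good Pieces / Total Pieces * 100
Good pieces = 2174 - 206 = 1968
QR = 1968 / 2174 * 100 = 90.5%

90.5%


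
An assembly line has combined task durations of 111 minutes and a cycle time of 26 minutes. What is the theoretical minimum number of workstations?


Formula: N_min = ceil(Sum of Task Times / Cycle Time)
N_min = ceil(111 min / 26 min) = ceil(4.2692)
N_min = 5 stations

5


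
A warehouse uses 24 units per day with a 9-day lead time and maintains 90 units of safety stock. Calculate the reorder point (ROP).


Formula: ROP = (Daily Demand * Lead Time) + Safety Stock
Demand during lead time = 24 * 9 = 216 units
ROP = 216 + 90 = 306 units

306 units


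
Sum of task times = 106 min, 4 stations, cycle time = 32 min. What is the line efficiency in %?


Formula: Efficiency = Sum of Task Times / (N_stations * CT) * 100
Total station capacity = 4 stations * 32 min = 128 min
Efficiency = 106 / 128 * 100 = 82.8%

82.8%


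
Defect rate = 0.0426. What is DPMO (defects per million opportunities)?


DPMO = defect_rate * 1000000 = 0.0426 * 1000000

42600


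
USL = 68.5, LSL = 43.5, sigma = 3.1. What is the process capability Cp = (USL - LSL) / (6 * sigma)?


Cp = (68.5 - 43.5) / (6 * 3.1)

1.34


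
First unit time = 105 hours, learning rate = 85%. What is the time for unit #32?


Formula: T_n = T_1 * (learning_rate)^(log2(n)) where learning_rate = rate/100
Doublings = log2(32) = 5
T_n = 105 * 0.85^5
T_n = 105 * 0.4437 = 46.6 hours

46.6 hours


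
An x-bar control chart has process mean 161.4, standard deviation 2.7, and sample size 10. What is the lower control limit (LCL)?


LCL = 161.4 - 3 * 2.7 / sqrt(10)

158.84


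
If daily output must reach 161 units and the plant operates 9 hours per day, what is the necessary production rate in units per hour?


Formula: Production Rate = Daily Demand / Available Hours
Rate = 161 units/day / 9 hours/day
Rate = 17.9 units/hour

17.9 units/hour


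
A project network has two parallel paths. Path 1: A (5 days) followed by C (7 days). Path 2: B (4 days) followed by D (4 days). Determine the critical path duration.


Path 1 = 5 + 7 = 12 days
Path 2 = 4 + 4 = 8 days
Duration = max(12, 8) = 12 days

12 days


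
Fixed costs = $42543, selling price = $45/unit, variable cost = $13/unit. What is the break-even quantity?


Formula: BEQ = Fixed Costs / (Price - Variable Cost)
Contribution margin = $45 - $13 = $32/unit
BEQ = ceil($42543 / $32/unit) = ceil(1329.47) = 1330 units

1330 units


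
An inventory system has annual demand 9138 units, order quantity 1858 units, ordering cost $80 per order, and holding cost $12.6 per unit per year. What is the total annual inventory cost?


TC = 9138/1858 * 80 + 1858/2 * 12.6

$12098.86


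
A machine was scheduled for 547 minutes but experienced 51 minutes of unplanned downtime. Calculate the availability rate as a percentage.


Formula: Availability = (Planned Time - Downtime) / Planned Time * 100
Uptime = 547 - 51 = 496 min
Availability = 496 / 547 * 100 = 90.7%

90.7%


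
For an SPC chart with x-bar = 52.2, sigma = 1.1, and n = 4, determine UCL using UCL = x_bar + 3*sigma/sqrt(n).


UCL = 52.2 + 3 * 1.1 / sqrt(4)

53.85


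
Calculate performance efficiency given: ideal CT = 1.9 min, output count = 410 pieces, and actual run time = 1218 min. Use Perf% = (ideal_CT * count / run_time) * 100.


Formula: Performance = (Ideal CT * Total Count) / Run Time * 100
Ideal output time = 1.9 * 410 = 779.0 min
Performance = 779.0 / 1218 * 100 = 64.0%

64.0%


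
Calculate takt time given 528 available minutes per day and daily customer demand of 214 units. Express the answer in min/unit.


Formula: Takt Time = Available Production Time / Customer Demand
Takt = 528 min/day / 214 units/day
Takt = 2.47 min/unit

2.47 min/unit
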